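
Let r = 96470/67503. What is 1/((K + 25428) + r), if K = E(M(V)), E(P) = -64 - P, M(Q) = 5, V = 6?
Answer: 67503/1711905047 ≈ 3.9431e-5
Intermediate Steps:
K = -69 (K = -64 - 1*5 = -64 - 5 = -69)
r = 96470/67503 (r = 96470*(1/67503) = 96470/67503 ≈ 1.4291)
1/((K + 25428) + r) = 1/((-69 + 25428) + 96470/67503) = 1/(25359 + 96470/67503) = 1/(1711905047/67503) = 67503/1711905047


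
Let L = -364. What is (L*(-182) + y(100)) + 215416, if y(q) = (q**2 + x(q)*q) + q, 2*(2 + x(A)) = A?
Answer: 296564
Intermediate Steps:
x(A) = -2 + A/2
y(q) = q + q**2 + q*(-2 + q/2) (y(q) = (q**2 + (-2 + q/2)*q) + q = (q**2 + q*(-2 + q/2)) + q = q + q**2 + q*(-2 + q/2))
(L*(-182) + y(100)) + 215416 = (-364*(-182) + (1/2)*100*(-2 + 3*100)) + 215416 = (66248 + (1/2)*100*(-2 + 300)) + 215416 = (66248 + (1/2)*100*298) + 215416 = (66248 + 14900) + 215416 = 81148 + 215416 = 296564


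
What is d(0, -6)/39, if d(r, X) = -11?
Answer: -11/39 ≈ -0.28205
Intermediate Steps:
d(0, -6)/39 = -11/39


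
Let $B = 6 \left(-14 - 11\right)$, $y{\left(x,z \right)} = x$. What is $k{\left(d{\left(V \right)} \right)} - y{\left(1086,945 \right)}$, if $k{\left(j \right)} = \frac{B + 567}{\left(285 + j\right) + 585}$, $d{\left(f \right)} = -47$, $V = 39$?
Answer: $- \frac{893361}{823} \approx -1085.5$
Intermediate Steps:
$B = -150$ ($B = 6 \left(-25\right) = -150$)
$k{\left(j \right)} = \frac{417}{870 + j}$ ($k{\left(j \right)} = \frac{-150 + 567}{\left(285 + j\right) + 585} = \frac{417}{870 + j}$)
$k{\left(d{\left(V \right)} \right)} - y{\left(1086,945 \right)} = \frac{417}{870 - 47} - 1086 = \frac{417}{823} - 1086 = - \frac{893361}{823}$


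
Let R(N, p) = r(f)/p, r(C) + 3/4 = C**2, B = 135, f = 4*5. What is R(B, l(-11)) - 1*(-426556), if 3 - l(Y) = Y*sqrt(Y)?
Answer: 2286344951/5360 - 17567*I*sqrt(11)/5360 ≈ 4.2656e+5 - 10.87*I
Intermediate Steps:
f = 20
l(Y) = 3 - Y**(3/2) (l(Y) = 3 - Y*sqrt(Y) = 3 - Y**(3/2))
r(C) = -3/4 + C**2
R(N, p) = 1597/(4*p) (R(N, p) = (-3/4 + 20**2)/p = (-3/4 + 400)/p = 1597/(4*p))
R(B, l(-11)) - 1*(-426556) = 1597/(4*(3 - (-11)**(3/2))) - 1*(-426556) = 1597/(4*(3 - (-11)*I*sqrt(11))) + 426556 = 1597/(4*(3 + 11*I*sqrt(11))) + 426556 = 426556 + 1597/(4*(3 + 11*I*sqrt(11)))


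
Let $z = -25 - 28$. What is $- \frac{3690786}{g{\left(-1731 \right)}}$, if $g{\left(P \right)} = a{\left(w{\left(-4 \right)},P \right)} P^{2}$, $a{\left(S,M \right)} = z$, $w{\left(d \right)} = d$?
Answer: $\frac{1230262}{52935711} \approx 0.023241$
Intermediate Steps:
$z = -53$ ($z = -25 - 28 = -53$)
$a{\left(S,M \right)} = -53$
$g{\left(P \right)} = - 53 P^{2}$
$- \frac{3690786}{g{\left(-1731 \right)}} = - \frac{3690786}{\left(-53\right) \left(-1731\right)^{2}} = - \frac{3690786}{\left(-53\right) 2996361} = - \frac{3690786}{-158807133} = \left(-3690786\right) \left(- \frac{1}{158807133}\right) = \frac{1230262}{52935711}$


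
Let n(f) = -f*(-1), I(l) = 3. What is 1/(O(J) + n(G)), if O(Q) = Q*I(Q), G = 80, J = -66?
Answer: -1/118 ≈ -0.0084746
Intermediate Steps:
O(Q) = 3*Q (O(Q) = Q*3 = 3*Q)
n(f) = f
1/(O(J) + n(G)) = 1/(3*(-66) + 80) = 1/(-198 + 80) = 1/(-118) = -1/118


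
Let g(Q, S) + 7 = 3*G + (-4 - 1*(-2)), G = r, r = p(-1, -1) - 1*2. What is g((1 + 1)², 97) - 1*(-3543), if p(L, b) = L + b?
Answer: 3522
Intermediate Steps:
r = -4 (r = (-1 - 1) - 1*2 = -2 - 2 = -4)
G = -4
g(Q, S) = -21 (g(Q, S) = -7 + (3*(-4) + (-4 - 1*(-2))) = -7 + (-12 + (-4 + 2)) = -7 + (-12 - 2) = -7 - 14 = -21)
g((1 + 1)², 97) - 1*(-3543) = -21 - 1*(-3543) = -21 + 3543 = 3522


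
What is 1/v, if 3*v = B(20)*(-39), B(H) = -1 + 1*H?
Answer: -1/247 ≈ -0.0040486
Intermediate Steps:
B(H) = -1 + H
v = -247 (v = ((-1 + 20)*(-39))/3 = (19*(-39))/3 = (⅓)*(-741) = -247)
1/v = 1/(-247) = -1/247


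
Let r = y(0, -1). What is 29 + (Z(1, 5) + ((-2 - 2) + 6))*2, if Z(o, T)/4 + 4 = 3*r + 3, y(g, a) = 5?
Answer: 145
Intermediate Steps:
r = 5
Z(o, T) = 56 (Z(o, T) = -16 + 4*(3*5 + 3) = -16 + 4*(15 + 3) = -16 + 4*18 = -16 + 72 = 56)
29 + (Z(1, 5) + ((-2 - 2) + 6))*2 = 29 + (56 + ((-2 - 2) + 6))*2 = 29 + (56 + (-4 + 6))*2 = 29 + (56 + 2)*2 = 29 + 58*2 = 29 + 116 = 145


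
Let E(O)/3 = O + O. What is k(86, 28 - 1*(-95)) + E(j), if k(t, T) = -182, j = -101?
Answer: -788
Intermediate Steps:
E(O) = 6*O (E(O) = 3*(O + O) = 3*(2*O) = 6*O)
k(86, 28 - 1*(-95)) + E(j) = -182 + 6*(-101) = -182 - 606 = -788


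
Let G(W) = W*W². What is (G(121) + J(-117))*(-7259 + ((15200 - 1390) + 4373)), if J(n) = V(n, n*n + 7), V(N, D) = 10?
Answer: 19352641604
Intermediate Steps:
J(n) = 10
G(W) = W³
(G(121) + J(-117))*(-7259 + ((15200 - 1390) + 4373)) = (121³ + 10)*(-7259 + ((15200 - 1390) + 4373)) = (1771561 + 10)*(-7259 + (13810 + 4373)) = 1771571*(-7259 + 18183) = 1771571*10924 = 19352641604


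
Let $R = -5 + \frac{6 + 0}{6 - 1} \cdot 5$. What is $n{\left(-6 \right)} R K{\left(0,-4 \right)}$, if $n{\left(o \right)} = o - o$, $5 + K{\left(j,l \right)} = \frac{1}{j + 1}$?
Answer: $0$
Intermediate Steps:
$K{\left(j,l \right)} = -5 + \frac{1}{1 + j}$ ($K{\left(j,l \right)} = -5 + \frac{1}{j + 1} = -5 + \frac{1}{1 + j}$)
$R = 1$ ($R = -5 + \frac{1}{5} \cdot 6 \cdot 5 = -5 + \frac{6}{5} \cdot 5 = -5 + 6 = 1$)
$n{\left(o \right)} = 0$
$n{\left(-6 \right)} R K{\left(0,-4 \right)} = 0 \cdot 1 \frac{-4 - 0}{1 + 0} = 0 \frac{-4 + 0}{1} = 0 \cdot 1 \left(-4\right) = 0 \left(-4\right) = 0$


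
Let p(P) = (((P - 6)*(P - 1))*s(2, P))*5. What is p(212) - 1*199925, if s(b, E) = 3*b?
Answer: 1104055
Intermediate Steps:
p(P) = 30*(-1 + P)*(-6 + P) (p(P) = (((P - 6)*(P - 1))*(3*2))*5 = (((-6 + P)*(-1 + P))*6)*5 = (((-1 + P)*(-6 + P))*6)*5 = (6*(-1 + P)*(-6 + P))*5 = 30*(-1 + P)*(-6 + P))
p(212) - 1*199925 = (180 - 210*212 + 30*212**2) - 1*199925 = (180 - 44520 + 30*44944) - 199925 = (180 - 44520 + 1348320) - 199925 = 1303980 - 199925 = 1104055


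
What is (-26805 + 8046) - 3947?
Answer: -22706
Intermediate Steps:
(-26805 + 8046) - 3947 = -18759 - 3947 = -22706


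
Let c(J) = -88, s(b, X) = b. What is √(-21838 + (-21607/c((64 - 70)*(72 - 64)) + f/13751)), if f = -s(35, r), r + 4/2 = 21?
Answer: I*√7904532890830774/605044 ≈ 146.94*I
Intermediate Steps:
r = 19 (r = -2 + 21 = 19)
f = -35 (f = -1*35 = -35)
√(-21838 + (-21607/c((64 - 70)*(72 - 64)) + f/13751)) = √(-21838 + (-21607/(-88) - 35/13751)) = √(-21838 + (-21607*(-1/88) - 35*1/13751)) = √(-21838 + (21607/88 - 35/13751)) = √(-21838 + 297114777/1210088) = √(-26128786967/1210088) = I*√7904532890830774/605044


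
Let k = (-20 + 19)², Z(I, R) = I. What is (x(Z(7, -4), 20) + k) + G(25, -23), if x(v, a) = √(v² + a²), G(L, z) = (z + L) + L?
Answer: 28 + √449 ≈ 49.190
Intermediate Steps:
G(L, z) = z + 2*L (G(L, z) = (L + z) + L = z + 2*L)
k = 1 (k = (-1)² = 1)
x(v, a) = √(a² + v²)
(x(Z(7, -4), 20) + k) + G(25, -23) = (√(20² + 7²) + 1) + (-23 + 2*25) = (√(400 + 49) + 1) + (-23 + 50) = (√449 + 1) + 27 = (1 + √449) + 27 = 28 + √449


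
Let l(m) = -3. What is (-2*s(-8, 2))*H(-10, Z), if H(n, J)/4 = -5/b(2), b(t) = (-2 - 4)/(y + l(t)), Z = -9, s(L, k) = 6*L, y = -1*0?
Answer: -960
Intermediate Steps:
y = 0
b(t) = 2 (b(t) = (-2 - 4)/(0 - 3) = -6/(-3) = -6*(-⅓) = 2)
H(n, J) = -10 (H(n, J) = 4*(-5/2) = -10)
(-2*s(-8, 2))*H(-10, Z) = -12*(-8)*(-10) = -2*(-48)*(-10) = 96*(-10) = -960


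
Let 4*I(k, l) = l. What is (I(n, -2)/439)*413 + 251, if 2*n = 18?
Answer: 219965/878 ≈ 250.53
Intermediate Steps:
n = 9 (n = (½)*18 = 9)
I(k, l) = l/4
(I(n, -2)/439)*413 + 251 = (((¼)*(-2))/439)*413 + 251 = -½*1/439*413 + 251 = -1/878*413 + 251 = -413/878 + 251 = 219965/878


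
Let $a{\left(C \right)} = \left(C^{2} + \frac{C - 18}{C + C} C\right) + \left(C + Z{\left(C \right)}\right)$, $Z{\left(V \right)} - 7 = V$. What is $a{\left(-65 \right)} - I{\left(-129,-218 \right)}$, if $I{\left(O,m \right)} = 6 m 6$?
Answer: $\frac{23817}{2} \approx 11909.0$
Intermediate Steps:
$Z{\left(V \right)} = 7 + V$
$I{\left(O,m \right)} = 36 m$
$a{\left(C \right)} = -2 + C^{2} + \frac{5 C}{2}$ ($a{\left(C \right)} = \left(C^{2} + \frac{C - 18}{C + C} C\right) + \left(C + \left(7 + C\right)\right) = \left(C^{2} + \frac{-18 + C}{2 C} C\right) + \left(7 + 2 C\right) = \left(C^{2} + \left(-9 + \frac{C}{2}\right)\right) + \left(7 + 2 C\right) = \left(-9 + C^{2} + \frac{C}{2}\right) + \left(7 + 2 C\right) = -2 + C^{2} + \frac{5 C}{2}$)
$a{\left(-65 \right)} - I{\left(-129,-218 \right)} = \left(-2 + \left(-65\right)^{2} + \frac{5}{2} \left(-65\right)\right) - 36 \left(-218\right) = \left(-2 + 4225 - \frac{325}{2}\right) - -7848 = \frac{8121}{2} + 7848 = \frac{23817}{2}$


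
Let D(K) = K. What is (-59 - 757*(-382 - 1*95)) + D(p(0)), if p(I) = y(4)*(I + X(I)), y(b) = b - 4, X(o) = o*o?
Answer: 361030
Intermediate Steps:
X(o) = o²
y(b) = -4 + b
p(I) = 0 (p(I) = (-4 + 4)*(I + I²) = 0*(I + I²) = 0)
(-59 - 757*(-382 - 1*95)) + D(p(0)) = (-59 - 757*(-382 - 1*95)) + 0 = (-59 - 757*(-382 - 95)) + 0 = (-59 - 757*(-477)) + 0 = (-59 + 361089) + 0 = 361030 + 0 = 361030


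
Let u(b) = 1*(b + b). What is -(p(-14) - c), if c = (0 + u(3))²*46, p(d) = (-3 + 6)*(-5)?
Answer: 1671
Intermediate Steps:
u(b) = 2*b (u(b) = 1*(2*b) = 2*b)
p(d) = -15 (p(d) = 3*(-5) = -15)
c = 1656 (c = (0 + 2*3)²*46 = (0 + 6)²*46 = 6²*46 = 36*46 = 1656)
-(p(-14) - c) = -(-15 - 1*1656) = -(-15 - 1656) = -1*(-1671) = 1671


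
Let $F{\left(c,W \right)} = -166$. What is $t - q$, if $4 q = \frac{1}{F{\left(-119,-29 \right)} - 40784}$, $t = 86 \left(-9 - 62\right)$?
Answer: $- \frac{1000162799}{163800} \approx -6106.0$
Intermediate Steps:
$t = -6106$ ($t = 86 \left(-71\right) = -6106$)
$q = - \frac{1}{163800}$ ($q = \frac{1}{4 \left(-166 - 40784\right)} = \frac{1}{4 \left(-40950\right)} = \frac{1}{4} \left(- \frac{1}{40950}\right) = - \frac{1}{163800} \approx -6.105 \cdot 10^{-6}$)
$t - q = -6106 - - \frac{1}{163800} = -6106 + \frac{1}{163800} = - \frac{1000162799}{163800}$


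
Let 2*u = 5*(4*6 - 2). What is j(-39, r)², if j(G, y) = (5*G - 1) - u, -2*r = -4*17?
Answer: 63001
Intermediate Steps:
u = 55 (u = (5*(4*6 - 2))/2 = (5*(24 - 2))/2 = (5*22)/2 = (½)*110 = 55)
r = 34 (r = -(-2)*17 = -½*(-68) = 34)
j(G, y) = -56 + 5*G (j(G, y) = (5*G - 1) - 1*55 = (-1 + 5*G) - 55 = -56 + 5*G)
j(-39, r)² = (-56 + 5*(-39))² = (-56 - 195)² = (-251)² = 63001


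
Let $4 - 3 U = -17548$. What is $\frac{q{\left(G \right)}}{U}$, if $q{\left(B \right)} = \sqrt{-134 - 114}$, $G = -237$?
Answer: $\frac{3 i \sqrt{62}}{8776} \approx 0.0026917 i$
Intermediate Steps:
$q{\left(B \right)} = 2 i \sqrt{62}$ ($q{\left(B \right)} = \sqrt{-248} = 2 i \sqrt{62}$)
$U = \frac{17552}{3}$ ($U = \frac{4}{3} - - \frac{17548}{3} = \frac{4}{3} + \frac{17548}{3} = \frac{17552}{3} \approx 5850.7$)
$\frac{q{\left(G \right)}}{U} = \frac{2 i \sqrt{62}}{\frac{17552}{3}} = 2 i \sqrt{62} \cdot \frac{3}{17552} = \frac{3 i \sqrt{62}}{8776}$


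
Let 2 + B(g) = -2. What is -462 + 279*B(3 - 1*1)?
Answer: -1578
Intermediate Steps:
B(g) = -4 (B(g) = -2 - 2 = -4)
-462 + 279*B(3 - 1*1) = -462 + 279*(-4) = -462 - 1116 = -1578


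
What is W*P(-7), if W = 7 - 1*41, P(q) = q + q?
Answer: 476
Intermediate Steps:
P(q) = 2*q
W = -34 (W = 7 - 41 = -34)
W*P(-7) = -68*(-7) = -34*(-14) = 476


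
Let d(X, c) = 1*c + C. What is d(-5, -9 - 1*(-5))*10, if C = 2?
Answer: -20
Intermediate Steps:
d(X, c) = 2 + c (d(X, c) = 1*c + 2 = c + 2 = 2 + c)
d(-5, -9 - 1*(-5))*10 = (2 + (-9 - 1*(-5)))*10 = (2 + (-9 + 5))*10 = (2 - 4)*10 = -2*10 = -20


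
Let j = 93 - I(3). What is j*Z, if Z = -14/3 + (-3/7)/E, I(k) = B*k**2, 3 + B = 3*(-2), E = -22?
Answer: -62263/77 ≈ -808.61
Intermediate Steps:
B = -9 (B = -3 + 3*(-2) = -3 - 6 = -9)
I(k) = -9*k**2
Z = -2147/462 (Z = -14/3 - 3/7/(-22) = -14*1/3 - 3*1/7*(-1/22) = -14/3 - 3/7*(-1/22) = -14/3 + 3/154 = -2147/462 ≈ -4.6472)
j = 174 (j = 93 - (-9)*3**2 = 93 - (-9)*9 = 93 - 1*(-81) = 93 + 81 = 174)
j*Z = 174*(-2147/462) = -62263/77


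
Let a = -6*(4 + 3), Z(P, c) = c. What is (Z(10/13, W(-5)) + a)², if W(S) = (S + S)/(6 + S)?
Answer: 2704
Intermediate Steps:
W(S) = 2*S/(6 + S) (W(S) = (2*S)/(6 + S) = 2*S/(6 + S))
a = -42 (a = -6*7 = -42)
(Z(10/13, W(-5)) + a)² = (2*(-5)/(6 - 5) - 42)² = (2*(-5)/1 - 42)² = (2*(-5)*1 - 42)² = (-10 - 42)² = (-52)² = 2704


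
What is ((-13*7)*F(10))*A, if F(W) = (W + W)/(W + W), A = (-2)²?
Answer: -364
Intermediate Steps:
A = 4
F(W) = 1 (F(W) = (2*W)/((2*W)) = (2*W)*(1/(2*W)) = 1)
((-13*7)*F(10))*A = (-13*7*1)*4 = -91*1*4 = -91*4 = -364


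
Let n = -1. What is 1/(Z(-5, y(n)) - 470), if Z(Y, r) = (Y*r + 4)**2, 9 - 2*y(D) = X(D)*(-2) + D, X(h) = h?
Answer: -1/214 ≈ -0.0046729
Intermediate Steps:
y(D) = 9/2 + D/2 (y(D) = 9/2 - (D*(-2) + D)/2 = 9/2 - (-2*D + D)/2 = 9/2 - (-1)*D/2 = 9/2 + D/2)
Z(Y, r) = (4 + Y*r)**2
1/(Z(-5, y(n)) - 470) = 1/((4 - 5*(9/2 + (1/2)*(-1)))**2 - 470) = 1/((4 - 5*(9/2 - 1/2))**2 - 470) = 1/((4 - 5*4)**2 - 470) = 1/((4 - 20)**2 - 470) = 1/((-16)**2 - 470) = 1/(256 - 470) = 1/(-214) = -1/214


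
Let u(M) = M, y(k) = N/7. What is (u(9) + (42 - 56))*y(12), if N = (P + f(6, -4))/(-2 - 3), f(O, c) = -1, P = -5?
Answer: -6/7 ≈ -0.85714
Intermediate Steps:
N = 6/5 (N = (-5 - 1)/(-2 - 3) = -6/(-5) = -6*(-1/5) = 6/5 ≈ 1.2000)
y(k) = 6/35 (y(k) = (6/5)/7 = (6/5)*(1/7) = 6/35)
(u(9) + (42 - 56))*y(12) = (9 + (42 - 56))*(6/35) = (9 - 14)*(6/35) = -5*6/35 = -6/7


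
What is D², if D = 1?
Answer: 1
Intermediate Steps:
D² = 1² = 1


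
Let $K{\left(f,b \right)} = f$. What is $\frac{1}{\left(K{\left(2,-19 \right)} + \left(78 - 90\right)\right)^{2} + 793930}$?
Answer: $\frac{1}{794030} \approx 1.2594 \cdot 10^{-6}$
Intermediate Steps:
$\frac{1}{\left(K{\left(2,-19 \right)} + \left(78 - 90\right)\right)^{2} + 793930} = \frac{1}{\left(2 + \left(78 - 90\right)\right)^{2} + 793930} = \frac{1}{\left(2 - 12\right)^{2} + 793930} = \frac{1}{\left(-10\right)^{2} + 793930} = \frac{1}{100 + 793930} = \frac{1}{794030}$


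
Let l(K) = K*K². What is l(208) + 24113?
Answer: 9023025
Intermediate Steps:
l(K) = K³
l(208) + 24113 = 208³ + 24113 = 8998912 + 24113 = 9023025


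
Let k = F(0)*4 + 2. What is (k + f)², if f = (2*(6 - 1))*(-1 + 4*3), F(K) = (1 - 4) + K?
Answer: 10000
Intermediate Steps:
F(K) = -3 + K
k = -10 (k = (-3 + 0)*4 + 2 = -3*4 + 2 = -12 + 2 = -10)
f = 110 (f = (2*5)*(-1 + 12) = 10*11 = 110)
(k + f)² = (-10 + 110)² = 100² = 10000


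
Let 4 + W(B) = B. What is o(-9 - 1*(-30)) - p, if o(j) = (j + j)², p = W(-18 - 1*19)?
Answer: 1805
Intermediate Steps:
W(B) = -4 + B
p = -41 (p = -4 + (-18 - 1*19) = -4 + (-18 - 19) = -4 - 37 = -41)
o(j) = 4*j² (o(j) = (2*j)² = 4*j²)
o(-9 - 1*(-30)) - p = 4*(-9 - 1*(-30))² - 1*(-41) = 4*(-9 + 30)² + 41 = 4*21² + 41 = 4*441 + 41 = 1764 + 41 = 1805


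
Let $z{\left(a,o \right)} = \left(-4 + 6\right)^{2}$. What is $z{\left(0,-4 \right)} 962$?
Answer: $3848$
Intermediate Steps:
$z{\left(a,o \right)} = 4$ ($z{\left(a,o \right)} = 2^{2} = 4$)
$z{\left(0,-4 \right)} 962 = 4 \cdot 962 = 3848$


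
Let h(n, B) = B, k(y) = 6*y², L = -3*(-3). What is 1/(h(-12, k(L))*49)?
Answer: 1/23814 ≈ 4.1992e-5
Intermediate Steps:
L = 9
1/(h(-12, k(L))*49) = 1/((6*9²)*49) = 1/((6*81)*49) = 1/(486*49) = 1/23814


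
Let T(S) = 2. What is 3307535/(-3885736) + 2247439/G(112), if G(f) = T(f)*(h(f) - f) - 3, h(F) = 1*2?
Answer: -8733692210409/866519128 ≈ -10079.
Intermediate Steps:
h(F) = 2
G(f) = 1 - 2*f (G(f) = 2*(2 - f) - 3 = (4 - 2*f) - 3 = 1 - 2*f)
3307535/(-3885736) + 2247439/G(112) = 3307535/(-3885736) + 2247439/(1 - 2*112) = 3307535*(-1/3885736) + 2247439/(1 - 224) = -3307535/3885736 + 2247439/(-223) = -3307535/3885736 + 2247439*(-1/223) = -3307535/3885736 - 2247439/223 = -8733692210409/866519128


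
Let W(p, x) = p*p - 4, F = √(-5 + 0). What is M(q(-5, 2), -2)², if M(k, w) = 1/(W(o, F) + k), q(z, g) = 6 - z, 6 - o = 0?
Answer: 1/1849 ≈ 0.00054083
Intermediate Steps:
o = 6 (o = 6 - 1*0 = 6 + 0 = 6)
F = I*√5 (F = √(-5) = I*√5 ≈ 2.2361*I)
W(p, x) = -4 + p² (W(p, x) = p² - 4 = -4 + p²)
M(k, w) = 1/(32 + k) (M(k, w) = 1/((-4 + 6²) + k) = 1/((-4 + 36) + k) = 1/(32 + k))
M(q(-5, 2), -2)² = (1/(32 + (6 - 1*(-5))))² = (1/(32 + (6 + 5)))² = (1/(32 + 11))² = (1/43)² = 1/1849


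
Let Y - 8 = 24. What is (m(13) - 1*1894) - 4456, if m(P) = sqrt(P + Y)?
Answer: -6350 + 3*sqrt(5) ≈ -6343.3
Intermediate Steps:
Y = 32 (Y = 8 + 24 = 32)
m(P) = sqrt(32 + P) (m(P) = sqrt(P + 32) = sqrt(32 + P))
(m(13) - 1*1894) - 4456 = (sqrt(32 + 13) - 1*1894) - 4456 = (sqrt(45) - 1894) - 4456 = (3*sqrt(5) - 1894) - 4456 = (-1894 + 3*sqrt(5)) - 4456 = -6350 + 3*sqrt(5)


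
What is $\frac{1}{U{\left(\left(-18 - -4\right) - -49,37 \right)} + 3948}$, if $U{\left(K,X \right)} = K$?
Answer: $\frac{1}{3983} \approx 0.00025107$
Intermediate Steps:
$\frac{1}{U{\left(\left(-18 - -4\right) - -49,37 \right)} + 3948} = \frac{1}{\left(\left(-18 - -4\right) - -49\right) + 3948} = \frac{1}{\left(\left(-18 + 4\right) + 49\right) + 3948} = \frac{1}{\left(-14 + 49\right) + 3948} = \frac{1}{35 + 3948} = \frac{1}{3983}$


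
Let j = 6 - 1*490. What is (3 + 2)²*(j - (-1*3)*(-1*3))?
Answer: -12325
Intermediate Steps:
j = -484 (j = 6 - 490 = -484)
(3 + 2)²*(j - (-1*3)*(-1*3)) = (3 + 2)²*(-484 - (-1*3)*(-1*3)) = 5²*(-484 - (-3)*(-3)) = 25*(-484 - 1*9) = 25*(-484 - 9) = 25*(-493) = -12325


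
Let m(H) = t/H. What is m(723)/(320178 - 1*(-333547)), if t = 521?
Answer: 521/472643175 ≈ 1.1023e-6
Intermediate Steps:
m(H) = 521/H
m(723)/(320178 - 1*(-333547)) = (521/723)/(320178 - 1*(-333547)) = (521*(1/723))/(320178 + 333547) = (521/723)/653725 = (521/723)*(1/653725) = 521/472643175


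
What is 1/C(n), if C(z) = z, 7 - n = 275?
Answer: -1/268 ≈ -0.0037313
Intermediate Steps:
n = -268 (n = 7 - 1*275 = 7 - 275 = -268)
1/C(n) = 1/(-268) = -1/268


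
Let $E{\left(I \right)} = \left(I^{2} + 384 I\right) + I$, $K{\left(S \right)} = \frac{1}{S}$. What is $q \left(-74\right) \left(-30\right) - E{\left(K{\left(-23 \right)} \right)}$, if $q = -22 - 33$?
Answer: $- \frac{64582046}{529} \approx -1.2208 \cdot 10^{5}$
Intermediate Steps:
$q = -55$ ($q = -22 - 33 = -55$)
$E{\left(I \right)} = I^{2} + 385 I$
$q \left(-74\right) \left(-30\right) - E{\left(K{\left(-23 \right)} \right)} = \left(-55\right) \left(-74\right) \left(-30\right) - \frac{385 + \frac{1}{-23}}{-23} = 4070 \left(-30\right) - - \frac{385 - \frac{1}{23}}{23} = -122100 - \left(- \frac{1}{23}\right) \frac{8854}{23} = -122100 - - \frac{8854}{529} = -122100 + \frac{8854}{529} = - \frac{64582046}{529}$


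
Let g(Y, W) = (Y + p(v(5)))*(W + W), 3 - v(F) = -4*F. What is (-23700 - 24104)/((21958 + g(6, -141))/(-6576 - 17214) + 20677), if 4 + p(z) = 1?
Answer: -43740660/18918643 ≈ -2.3120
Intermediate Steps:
v(F) = 3 + 4*F (v(F) = 3 - (-4)*F = 3 + 4*F)
p(z) = -3 (p(z) = -4 + 1 = -3)
g(Y, W) = 2*W*(-3 + Y) (g(Y, W) = (Y - 3)*(W + W) = (-3 + Y)*(2*W) = 2*W*(-3 + Y))
(-23700 - 24104)/((21958 + g(6, -141))/(-6576 - 17214) + 20677) = (-23700 - 24104)/((21958 + 2*(-141)*(-3 + 6))/(-6576 - 17214) + 20677) = -47804/((21958 + 2*(-141)*3)/(-23790) + 20677) = -47804/((21958 - 846)*(-1/23790) + 20677) = -47804/(21112*(-1/23790) + 20677) = -47804/(-812/915 + 20677) = -47804/18918643/915 = -47804*915/18918643 = -43740660/18918643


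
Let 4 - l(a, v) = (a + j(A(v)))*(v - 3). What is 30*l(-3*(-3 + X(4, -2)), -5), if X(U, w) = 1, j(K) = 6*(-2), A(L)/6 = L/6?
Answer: -1320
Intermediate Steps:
A(L) = L (A(L) = 6*(L/6) = L)
j(K) = -12
l(a, v) = 4 - (-12 + a)*(-3 + v) (l(a, v) = 4 - (a - 12)*(v - 3) = 4 - (-12 + a)*(-3 + v))
30*l(-3*(-3 + X(4, -2)), -5) = 30*(-32 + 3*(-3*(-3 + 1)) + 12*(-5) - 1*(-3*(-3 + 1))*(-5)) = 30*(-32 + 3*(-3*(-2)) - 60 - 1*(-3*(-2))*(-5)) = 30*(-32 + 3*6 - 60 - 1*6*(-5)) = 30*(-32 + 18 - 60 + 30) = 30*(-44) = -1320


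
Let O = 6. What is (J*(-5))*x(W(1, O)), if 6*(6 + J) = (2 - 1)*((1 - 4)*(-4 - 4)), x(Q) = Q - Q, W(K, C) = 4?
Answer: 0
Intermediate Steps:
x(Q) = 0
J = -2 (J = -6 + ((2 - 1)*((1 - 4)*(-4 - 4)))/6 = -6 + (1*(-3*(-8)))/6 = -6 + (1*24)/6 = -6 + (⅙)*24 = -6 + 4 = -2)
(J*(-5))*x(W(1, O)) = -2*(-5)*0 = 10*0 = 0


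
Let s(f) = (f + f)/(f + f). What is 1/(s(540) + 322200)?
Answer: 1/322201 ≈ 3.1037e-6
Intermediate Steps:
s(f) = 1 (s(f) = (2*f)/((2*f)) = (2*f)*(1/(2*f)) = 1)
1/(s(540) + 322200) = 1/(1 + 322200) = 1/322201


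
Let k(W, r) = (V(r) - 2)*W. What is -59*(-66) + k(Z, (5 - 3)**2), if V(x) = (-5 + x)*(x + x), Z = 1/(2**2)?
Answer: 7783/2 ≈ 3891.5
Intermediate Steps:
Z = 1/4 ≈ 0.25000
V(x) = 2*x*(-5 + x) (V(x) = (-5 + x)*(2*x) = 2*x*(-5 + x))
k(W, r) = W*(-2 + 2*r*(-5 + r)) (k(W, r) = (2*r*(-5 + r) - 2)*W = (-2 + 2*r*(-5 + r))*W = W*(-2 + 2*r*(-5 + r)))
-59*(-66) + k(Z, (5 - 3)**2) = -59*(-66) + 2*(1/4)*(-1 + (5 - 3)**2*(-5 + (5 - 3)**2)) = 3894 + 2*(1/4)*(-1 + 2**2*(-5 + 2**2)) = 3894 + 2*(1/4)*(-1 + 4*(-5 + 4)) = 3894 + 2*(1/4)*(-1 + 4*(-1)) = 3894 + 2*(1/4)*(-1 - 4) = 3894 + 2*(1/4)*(-5) = 3894 - 5/2 = 7783/2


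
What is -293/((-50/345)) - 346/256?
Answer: 1293023/640 ≈ 2020.3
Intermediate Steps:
-293/((-50/345)) - 346/256 = -293/((-50*1/345)) - 346*1/256 = -293/(-10/69) - 173/128 = -293*(-69/10) - 173/128 = 20217/10 - 173/128 = 1293023/640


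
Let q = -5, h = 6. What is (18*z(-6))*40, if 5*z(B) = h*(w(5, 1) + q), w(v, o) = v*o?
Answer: 0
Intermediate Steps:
w(v, o) = o*v
z(B) = 0 (z(B) = (6*(1*5 - 5))/5 = (6*(5 - 5))/5 = (6*0)/5 = (1/5)*0 = 0)
(18*z(-6))*40 = (18*0)*40 = 0*40 = 0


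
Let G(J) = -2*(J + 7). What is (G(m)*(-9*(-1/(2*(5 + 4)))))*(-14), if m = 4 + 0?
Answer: 154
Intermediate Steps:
m = 4
G(J) = -14 - 2*J (G(J) = -2*(7 + J) = -14 - 2*J)
(G(m)*(-9*(-1/(2*(5 + 4)))))*(-14) = ((-14 - 2*4)*(-9*(-1/(2*(5 + 4)))))*(-14) = ((-14 - 8)*(-9/(9*(-2))))*(-14) = -(-198)/(-18)*(-14) = -(-198)*(-1)/18*(-14) = -22*½*(-14) = -11*(-14) = 154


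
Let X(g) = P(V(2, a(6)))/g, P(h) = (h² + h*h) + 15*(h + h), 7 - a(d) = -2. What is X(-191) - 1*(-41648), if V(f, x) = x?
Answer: 7954336/191 ≈ 41646.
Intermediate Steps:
a(d) = 9 (a(d) = 7 - 1*(-2) = 7 + 2 = 9)
P(h) = 2*h² + 30*h (P(h) = (h² + h²) + 15*(2*h) = 2*h² + 30*h)
X(g) = 432/g (X(g) = (2*9*(15 + 9))/g = (2*9*24)/g = 432/g)
X(-191) - 1*(-41648) = 432/(-191) - 1*(-41648) = 432*(-1/191) + 41648 = -432/191 + 41648 = 7954336/191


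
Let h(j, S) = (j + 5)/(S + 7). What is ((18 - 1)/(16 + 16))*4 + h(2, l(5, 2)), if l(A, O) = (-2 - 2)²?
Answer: 447/184 ≈ 2.4293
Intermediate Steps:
l(A, O) = 16 (l(A, O) = (-4)² = 16)
h(j, S) = (5 + j)/(7 + S)
((18 - 1)/(16 + 16))*4 + h(2, l(5, 2)) = ((18 - 1)/(16 + 16))*4 + (5 + 2)/(7 + 16) = (17/32)*4 + 7/23 = 17/8 + 7/23 = 447/184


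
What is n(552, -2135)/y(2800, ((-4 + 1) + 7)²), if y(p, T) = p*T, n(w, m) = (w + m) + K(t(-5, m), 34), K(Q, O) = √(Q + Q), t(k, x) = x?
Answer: -1583/44800 + I*√4270/44800 ≈ -0.035335 + 0.0014586*I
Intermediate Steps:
K(Q, O) = √2*√Q (K(Q, O) = √(2*Q) = √2*√Q)
n(w, m) = m + w + √2*√m (n(w, m) = (w + m) + √2*√m = (m + w) + √2*√m = m + w + √2*√m)
y(p, T) = T*p
n(552, -2135)/y(2800, ((-4 + 1) + 7)²) = (-2135 + 552 + √2*√(-2135))/((((-4 + 1) + 7)²*2800)) = (-2135 + 552 + √2*(I*√2135))/(((-3 + 7)²*2800)) = (-2135 + 552 + I*√4270)/((4²*2800)) = (-1583 + I*√4270)/((16*2800)) = (-1583 + I*√4270)/44800 = (-1583 + I*√4270)*(1/44800) = -1583/44800 + I*√4270/44800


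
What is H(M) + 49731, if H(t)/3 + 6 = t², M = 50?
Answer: 57213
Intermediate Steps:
H(t) = -18 + 3*t²
H(M) + 49731 = (-18 + 3*50²) + 49731 = (-18 + 3*2500) + 49731 = (-18 + 7500) + 49731 = 7482 + 49731 = 57213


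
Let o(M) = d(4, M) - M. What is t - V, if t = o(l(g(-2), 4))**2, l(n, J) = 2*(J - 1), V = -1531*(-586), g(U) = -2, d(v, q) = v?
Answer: -897162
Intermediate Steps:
V = 897166
l(n, J) = -2 + 2*J (l(n, J) = 2*(-1 + J) = -2 + 2*J)
o(M) = 4 - M
t = 4 (t = (4 - (-2 + 2*4))**2 = (4 - (-2 + 8))**2 = (4 - 1*6)**2 = (4 - 6)**2 = (-2)**2 = 4)
t - V = 4 - 1*897166 = 4 - 897166 = -897162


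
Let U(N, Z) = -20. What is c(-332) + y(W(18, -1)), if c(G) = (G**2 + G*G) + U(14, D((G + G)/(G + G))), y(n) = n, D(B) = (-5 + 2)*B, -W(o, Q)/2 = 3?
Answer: 220422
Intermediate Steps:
W(o, Q) = -6 (W(o, Q) = -2*3 = -6)
D(B) = -3*B
c(G) = -20 + 2*G**2 (c(G) = (G**2 + G*G) - 20 = (G**2 + G**2) - 20 = 2*G**2 - 20 = -20 + 2*G**2)
c(-332) + y(W(18, -1)) = (-20 + 2*(-332)**2) - 6 = (-20 + 2*110224) - 6 = (-20 + 220448) - 6 = 220428 - 6 = 220422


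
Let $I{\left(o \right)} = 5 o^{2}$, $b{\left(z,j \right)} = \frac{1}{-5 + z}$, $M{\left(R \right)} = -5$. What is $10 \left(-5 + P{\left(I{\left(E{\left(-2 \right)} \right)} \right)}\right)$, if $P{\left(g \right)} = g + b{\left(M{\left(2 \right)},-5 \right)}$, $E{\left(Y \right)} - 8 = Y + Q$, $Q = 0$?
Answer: $1749$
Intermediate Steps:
$E{\left(Y \right)} = 8 + Y$ ($E{\left(Y \right)} = 8 + \left(Y + 0\right) = 8 + Y$)
$P{\left(g \right)} = - \frac{1}{10} + g$ ($P{\left(g \right)} = g + \frac{1}{-5 - 5} = g + \frac{1}{-10} = g - \frac{1}{10} = - \frac{1}{10} + g$)
$10 \left(-5 + P{\left(I{\left(E{\left(-2 \right)} \right)} \right)}\right) = 10 \left(-5 - \left(\frac{1}{10} - 5 \left(8 - 2\right)^{2}\right)\right) = 10 \left(-5 - \left(\frac{1}{10} - 5 \cdot 6^{2}\right)\right) = 10 \left(-5 + \left(- \frac{1}{10} + 5 \cdot 36\right)\right) = 10 \left(-5 + \left(- \frac{1}{10} + 180\right)\right) = 10 \left(-5 + \frac{1799}{10}\right) = 10 \cdot \frac{1749}{10} = 1749$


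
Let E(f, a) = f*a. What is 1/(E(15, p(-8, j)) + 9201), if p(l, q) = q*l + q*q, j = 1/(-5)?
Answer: 5/46128 ≈ 0.00010839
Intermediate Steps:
j = -1/5 ≈ -0.20000
p(l, q) = q**2 + l*q (p(l, q) = l*q + q**2 = q**2 + l*q)
E(f, a) = a*f
1/(E(15, p(-8, j)) + 9201) = 1/(-(-8 - 1/5)/5*15 + 9201) = 1/(-1/5*(-41/5)*15 + 9201) = 1/((41/25)*15 + 9201) = 1/(123/5 + 9201) = 1/(46128/5) = 5/46128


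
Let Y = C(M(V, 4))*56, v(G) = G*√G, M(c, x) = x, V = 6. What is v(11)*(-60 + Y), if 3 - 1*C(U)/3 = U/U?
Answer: 3036*√11 ≈ 10069.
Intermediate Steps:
v(G) = G^(3/2)
C(U) = 6 (C(U) = 9 - 3*U/U = 9 - 3*1 = 9 - 3 = 6)
Y = 336 (Y = 6*56 = 336)
v(11)*(-60 + Y) = 11^(3/2)*(-60 + 336) = (11*√11)*276 = 3036*√11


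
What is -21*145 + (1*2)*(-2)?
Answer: -3049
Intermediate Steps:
-21*145 + (1*2)*(-2) = -3045 + 2*(-2) = -3045 - 4 = -3049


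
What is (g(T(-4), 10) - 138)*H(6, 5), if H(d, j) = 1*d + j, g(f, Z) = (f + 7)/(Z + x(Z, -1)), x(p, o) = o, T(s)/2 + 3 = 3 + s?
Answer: -13673/9 ≈ -1519.2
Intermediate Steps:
T(s) = 2*s (T(s) = -6 + 2*(3 + s) = -6 + (6 + 2*s) = 2*s)
g(f, Z) = (7 + f)/(-1 + Z) (g(f, Z) = (f + 7)/(Z - 1) = (7 + f)/(-1 + Z))
H(d, j) = d + j
(g(T(-4), 10) - 138)*H(6, 5) = ((7 + 2*(-4))/(-1 + 10) - 138)*(6 + 5) = ((7 - 8)/9 - 138)*11 = ((⅑)*(-1) - 138)*11 = (-⅑ - 138)*11 = -1243/9*11 = -13673/9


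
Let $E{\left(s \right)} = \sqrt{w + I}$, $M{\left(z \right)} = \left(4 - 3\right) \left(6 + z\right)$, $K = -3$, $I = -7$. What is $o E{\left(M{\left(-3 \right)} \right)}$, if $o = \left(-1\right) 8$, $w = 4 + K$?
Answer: $- 8 i \sqrt{6} \approx - 19.596 i$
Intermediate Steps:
$M{\left(z \right)} = 6 + z$ ($M{\left(z \right)} = 1 \left(6 + z\right) = 6 + z$)
$w = 1$ ($w = 4 - 3 = 1$)
$E{\left(s \right)} = i \sqrt{6}$ ($E{\left(s \right)} = \sqrt{1 - 7} = \sqrt{-6} = i \sqrt{6}$)
$o = -8$
$o E{\left(M{\left(-3 \right)} \right)} = - 8 i \sqrt{6}$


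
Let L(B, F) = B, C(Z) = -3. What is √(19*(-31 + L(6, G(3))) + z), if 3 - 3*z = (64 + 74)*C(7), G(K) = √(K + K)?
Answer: 4*I*√21 ≈ 18.33*I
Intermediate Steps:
G(K) = √2*√K (G(K) = √(2*K) = √2*√K)
z = 139 (z = 1 - (64 + 74)*(-3)/3 = 1 - 46*(-3) = 1 - ⅓*(-414) = 1 + 138 = 139)
√(19*(-31 + L(6, G(3))) + z) = √(19*(-31 + 6) + 139) = √(19*(-25) + 139) = √(-475 + 139) = √(-336) = 4*I*√21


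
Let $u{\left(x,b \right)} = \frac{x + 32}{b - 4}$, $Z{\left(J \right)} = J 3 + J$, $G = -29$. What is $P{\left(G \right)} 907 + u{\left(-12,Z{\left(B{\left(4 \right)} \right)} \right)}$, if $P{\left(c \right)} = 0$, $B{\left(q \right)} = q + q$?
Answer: $\frac{5}{7} \approx 0.71429$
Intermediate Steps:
$B{\left(q \right)} = 2 q$
$Z{\left(J \right)} = 4 J$ ($Z{\left(J \right)} = 3 J + J = 4 J$)
$u{\left(x,b \right)} = \frac{32 + x}{-4 + b}$
$P{\left(G \right)} 907 + u{\left(-12,Z{\left(B{\left(4 \right)} \right)} \right)} = 0 \cdot 907 + \frac{32 - 12}{-4 + 4 \cdot 2 \cdot 4} = 0 + \frac{1}{-4 + 4 \cdot 8} \cdot 20 = 0 + \frac{1}{-4 + 32} \cdot 20 = 0 + \frac{1}{28} \cdot 20 = 0 + \frac{5}{7} = \frac{5}{7}$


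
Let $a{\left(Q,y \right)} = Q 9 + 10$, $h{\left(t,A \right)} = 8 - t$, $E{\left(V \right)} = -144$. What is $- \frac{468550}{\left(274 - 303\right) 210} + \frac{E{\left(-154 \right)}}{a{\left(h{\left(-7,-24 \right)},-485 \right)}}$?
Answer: $\frac{231251}{3045} \approx 75.944$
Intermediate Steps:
$a{\left(Q,y \right)} = 10 + 9 Q$ ($a{\left(Q,y \right)} = 9 Q + 10 = 10 + 9 Q$)
$- \frac{468550}{\left(274 - 303\right) 210} + \frac{E{\left(-154 \right)}}{a{\left(h{\left(-7,-24 \right)},-485 \right)}} = - \frac{468550}{\left(274 - 303\right) 210} - \frac{144}{10 + 9 \left(8 - -7\right)} = - \frac{468550}{\left(-29\right) 210} - \frac{144}{10 + 9 \left(8 + 7\right)} = - \frac{468550}{-6090} - \frac{144}{10 + 9 \cdot 15} = \left(-468550\right) \left(- \frac{1}{6090}\right) - \frac{144}{10 + 135} = \frac{46855}{609} - \frac{144}{145} = \frac{231251}{3045}$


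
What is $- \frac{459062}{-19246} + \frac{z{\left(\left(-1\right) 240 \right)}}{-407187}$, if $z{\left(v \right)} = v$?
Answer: $\frac{31154782939}{1306120167} \approx 23.853$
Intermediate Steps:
$- \frac{459062}{-19246} + \frac{z{\left(\left(-1\right) 240 \right)}}{-407187} = - \frac{459062}{-19246} + \frac{\left(-1\right) 240}{-407187} = \left(-459062\right) \left(- \frac{1}{19246}\right) - - \frac{80}{135729} = \frac{229531}{9623} + \frac{80}{135729} = \frac{31154782939}{1306120167}$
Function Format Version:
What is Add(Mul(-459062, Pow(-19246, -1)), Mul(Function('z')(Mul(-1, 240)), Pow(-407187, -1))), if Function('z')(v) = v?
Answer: Rational(31154782939, 1306120167) ≈ 23.853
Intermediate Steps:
Add(Mul(-459062, Pow(-19246, -1)), Mul(Function('z')(Mul(-1, 240)), Pow(-407187, -1))) = Add(Mul(-459062, Pow(-19246, -1)), Mul(Mul(-1, 240), Pow(-407187, -1))) = Add(Mul(-459062, Rational(-1, 19246)), Mul(-240, Rational(-1, 407187))) = Add(Rational(229531, 9623), Rational(80, 135729)) = Rational(31154782939, 1306120167)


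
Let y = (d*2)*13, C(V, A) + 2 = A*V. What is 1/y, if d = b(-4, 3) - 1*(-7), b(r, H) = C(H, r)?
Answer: -1/182 ≈ -0.0054945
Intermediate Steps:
C(V, A) = -2 + A*V
b(r, H) = -2 + H*r (b(r, H) = -2 + r*H = -2 + H*r)
d = -7 (d = (-2 + 3*(-4)) - 1*(-7) = (-2 - 12) + 7 = -14 + 7 = -7)
y = -182 (y = -7*2*13 = -14*13 = -182)
1/y = 1/(-182) = -1/182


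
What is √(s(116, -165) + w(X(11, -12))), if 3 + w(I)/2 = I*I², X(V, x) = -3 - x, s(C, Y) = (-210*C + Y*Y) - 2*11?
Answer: √4295 ≈ 65.536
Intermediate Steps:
s(C, Y) = -22 + Y² - 210*C (s(C, Y) = (-210*C + Y²) - 22 = (Y² - 210*C) - 22 = -22 + Y² - 210*C)
w(I) = -6 + 2*I³ (w(I) = -6 + 2*(I*I²) = -6 + 2*I³)
√(s(116, -165) + w(X(11, -12))) = √((-22 + (-165)² - 210*116) + (-6 + 2*(-3 - 1*(-12))³)) = √((-22 + 27225 - 24360) + (-6 + 2*(-3 + 12)³)) = √(2843 + (-6 + 2*9³)) = √(2843 + (-6 + 2*729)) = √(2843 + (-6 + 1458)) = √(2843 + 1452) = √4295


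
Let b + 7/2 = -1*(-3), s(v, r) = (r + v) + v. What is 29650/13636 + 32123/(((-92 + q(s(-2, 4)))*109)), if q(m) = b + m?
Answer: -139083103/137484970 ≈ -1.0116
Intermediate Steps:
s(v, r) = r + 2*v
b = -½ (b = -7/2 - 1*(-3) = -7/2 + 3 = -½ ≈ -0.50000)
q(m) = -½ + m
29650/13636 + 32123/(((-92 + q(s(-2, 4)))*109)) = 29650/13636 + 32123/(((-92 + (-½ + (4 + 2*(-2))))*109)) = 29650*(1/13636) + 32123/(((-92 + (-½ + (4 - 4)))*109)) = 14825/6818 + 32123/(((-92 + (-½ + 0))*109)) = 14825/6818 + 32123/(((-92 - ½)*109)) = 14825/6818 + 32123/((-185/2*109)) = 14825/6818 + 32123/(-20165/2) = 14825/6818 + 32123*(-2/20165) = 14825/6818 - 64246/20165 = -139083103/137484970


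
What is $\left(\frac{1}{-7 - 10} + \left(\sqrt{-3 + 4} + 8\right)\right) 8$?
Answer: $\frac{1216}{17} \approx 71.529$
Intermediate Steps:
$\left(\frac{1}{-7 - 10} + \left(\sqrt{-3 + 4} + 8\right)\right) 8 = \left(\frac{1}{-17} + \left(\sqrt{1} + 8\right)\right) 8 = \left(- \frac{1}{17} + \left(1 + 8\right)\right) 8 = \left(- \frac{1}{17} + 9\right) 8 = \frac{152}{17} \cdot 8 = \frac{1216}{17}$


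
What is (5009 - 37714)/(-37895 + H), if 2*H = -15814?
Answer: 32705/45802 ≈ 0.71405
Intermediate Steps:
H = -7907 (H = (½)*(-15814) = -7907)
(5009 - 37714)/(-37895 + H) = (5009 - 37714)/(-37895 - 7907) = -32705/(-45802) = -32705*(-1/45802) = 32705/45802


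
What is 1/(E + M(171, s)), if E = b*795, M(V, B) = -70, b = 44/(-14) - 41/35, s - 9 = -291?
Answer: -7/24499 ≈ -0.00028573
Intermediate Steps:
s = -282 (s = 9 - 291 = -282)
b = -151/35 (b = 44*(-1/14) - 41*1/35 = -22/7 - 41/35 = -151/35 ≈ -4.3143)
E = -24009/7 (E = -151/35*795 = -24009/7 ≈ -3429.9)
1/(E + M(171, s)) = 1/(-24009/7 - 70) = 1/(-24499/7) = -7/24499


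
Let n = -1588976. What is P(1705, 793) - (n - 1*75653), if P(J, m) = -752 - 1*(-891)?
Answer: 1664768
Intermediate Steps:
P(J, m) = 139 (P(J, m) = -752 + 891 = 139)
P(1705, 793) - (n - 1*75653) = 139 - (-1588976 - 1*75653) = 139 - (-1588976 - 75653) = 139 - 1*(-1664629) = 139 + 1664629 = 1664768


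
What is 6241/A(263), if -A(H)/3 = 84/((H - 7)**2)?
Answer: -102252544/63 ≈ -1.6231e+6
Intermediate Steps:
A(H) = -252/(-7 + H)**2 (A(H) = -252/((H - 7)**2) = -252/((-7 + H)**2) = -252/(-7 + H)**2)
6241/A(263) = 6241/((-252/(-7 + 263)**2)) = 6241/((-252/256**2)) = 6241/((-252*1/65536)) = 6241/(-63/16384) = 6241*(-16384/63) = -102252544/63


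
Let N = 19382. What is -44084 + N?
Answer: -24702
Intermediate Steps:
-44084 + N = -44084 + 19382 = -24702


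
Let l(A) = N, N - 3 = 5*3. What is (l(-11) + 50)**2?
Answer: 4624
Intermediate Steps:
N = 18 (N = 3 + 5*3 = 3 + 15 = 18)
l(A) = 18
(l(-11) + 50)**2 = (18 + 50)**2 = 68**2 = 4624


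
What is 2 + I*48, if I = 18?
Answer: 866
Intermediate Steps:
2 + I*48 = 2 + 18*48 = 2 + 864 = 866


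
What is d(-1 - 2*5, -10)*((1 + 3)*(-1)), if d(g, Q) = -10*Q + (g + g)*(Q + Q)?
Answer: -2160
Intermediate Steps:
d(g, Q) = -10*Q + 4*Q*g (d(g, Q) = -10*Q + (2*g)*(2*Q) = -10*Q + 4*Q*g)
d(-1 - 2*5, -10)*((1 + 3)*(-1)) = (2*(-10)*(-5 + 2*(-1 - 2*5)))*((1 + 3)*(-1)) = (2*(-10)*(-5 + 2*(-1 - 10)))*(4*(-1)) = (2*(-10)*(-5 + 2*(-11)))*(-4) = (2*(-10)*(-5 - 22))*(-4) = (2*(-10)*(-27))*(-4) = 540*(-4) = -2160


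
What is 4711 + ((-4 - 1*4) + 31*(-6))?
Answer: 4517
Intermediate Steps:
4711 + ((-4 - 1*4) + 31*(-6)) = 4711 + ((-4 - 4) - 186) = 4711 + (-8 - 186) = 4711 - 194 = 4517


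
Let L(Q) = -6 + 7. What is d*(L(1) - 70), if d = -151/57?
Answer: 3473/19 ≈ 182.79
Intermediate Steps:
L(Q) = 1
d = -151/57 (d = -151*1/57 = -151/57 ≈ -2.6491)
d*(L(1) - 70) = -151*(1 - 70)/57 = -151/57*(-69) = 3473/19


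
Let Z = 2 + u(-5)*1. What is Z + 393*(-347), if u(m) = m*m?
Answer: -136344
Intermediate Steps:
u(m) = m²
Z = 27 (Z = 2 + (-5)²*1 = 2 + 25*1 = 2 + 25 = 27)
Z + 393*(-347) = 27 + 393*(-347) = 27 - 136371 = -136344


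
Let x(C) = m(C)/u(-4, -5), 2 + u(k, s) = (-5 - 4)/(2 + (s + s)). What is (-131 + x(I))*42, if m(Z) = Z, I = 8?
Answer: -5886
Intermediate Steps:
u(k, s) = -2 - 9/(2 + 2*s) (u(k, s) = -2 + (-5 - 4)/(2 + (s + s)) = -2 - 9/(2 + 2*s))
x(C) = -8*C/7 (x(C) = C/(((-13 - 4*(-5))/(2*(1 - 5)))) = C/(((½)*(-13 + 20)/(-4))) = C/(((½)*(-¼)*7)) = C/(-7/8) = C*(-8/7) = -8*C/7)
(-131 + x(I))*42 = (-131 - 8/7*8)*42 = (-131 - 64/7)*42 = -981/7*42 = -5886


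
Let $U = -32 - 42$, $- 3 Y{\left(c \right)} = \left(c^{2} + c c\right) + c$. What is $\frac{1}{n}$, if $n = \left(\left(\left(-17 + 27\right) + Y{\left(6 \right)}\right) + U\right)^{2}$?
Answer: $\frac{1}{8100} \approx 0.00012346$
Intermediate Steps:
$Y{\left(c \right)} = - \frac{2 c^{2}}{3} - \frac{c}{3}$ ($Y{\left(c \right)} = - \frac{\left(c^{2} + c c\right) + c}{3} = - \frac{\left(c^{2} + c^{2}\right) + c}{3} = - \frac{2 c^{2} + c}{3} = - \frac{c + 2 c^{2}}{3} = - \frac{2 c^{2}}{3} - \frac{c}{3}$)
$U = -74$ ($U = -32 - 42 = -74$)
$n = 8100$ ($n = \left(\left(\left(-17 + 27\right) - 2 \left(1 + 2 \cdot 6\right)\right) - 74\right)^{2} = \left(\left(10 - 2 \left(1 + 12\right)\right) - 74\right)^{2} = \left(\left(10 - 2 \cdot 13\right) - 74\right)^{2} = \left(\left(10 - 26\right) - 74\right)^{2} = \left(-16 - 74\right)^{2} = \left(-90\right)^{2} = 8100$)
$\frac{1}{n} = \frac{1}{8100}$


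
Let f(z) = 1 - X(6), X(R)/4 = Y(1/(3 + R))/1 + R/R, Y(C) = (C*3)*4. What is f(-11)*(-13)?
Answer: 325/3 ≈ 108.33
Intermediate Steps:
Y(C) = 12*C (Y(C) = (3*C)*4 = 12*C)
X(R) = 4 + 48/(3 + R) (X(R) = 4*((12/(3 + R))/1 + R/R) = 4*((12/(3 + R))*1 + 1) = 4*(12/(3 + R) + 1) = 4*(1 + 12/(3 + R)) = 4 + 48/(3 + R))
f(z) = -25/3 (f(z) = 1 - 4*(15 + 6)/(3 + 6) = 1 - 4*21/9 = 1 - 1*28/3 = 1 - 28/3 = -25/3)
f(-11)*(-13) = -25/3*(-13) = 325/3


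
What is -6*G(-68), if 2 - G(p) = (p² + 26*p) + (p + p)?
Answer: 16308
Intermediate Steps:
G(p) = 2 - p² - 28*p (G(p) = 2 - ((p² + 26*p) + (p + p)) = 2 - ((p² + 26*p) + 2*p) = 2 - (p² + 28*p) = 2 + (-p² - 28*p) = 2 - p² - 28*p)
-6*G(-68) = -6*(2 - 1*(-68)² - 28*(-68)) = -6*(2 - 1*4624 + 1904) = -6*(2 - 4624 + 1904) = -6*(-2718) = 16308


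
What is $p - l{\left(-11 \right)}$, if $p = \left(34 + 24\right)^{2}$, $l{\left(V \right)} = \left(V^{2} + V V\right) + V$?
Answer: $3133$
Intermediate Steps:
$l{\left(V \right)} = V + 2 V^{2}$ ($l{\left(V \right)} = \left(V^{2} + V^{2}\right) + V = 2 V^{2} + V = V + 2 V^{2}$)
$p = 3364$ ($p = 58^{2} = 3364$)
$p - l{\left(-11 \right)} = 3364 - - 11 \left(1 + 2 \left(-11\right)\right) = 3364 - - 11 \left(1 - 22\right) = 3364 - \left(-11\right) \left(-21\right) = 3364 - 231 = 3133$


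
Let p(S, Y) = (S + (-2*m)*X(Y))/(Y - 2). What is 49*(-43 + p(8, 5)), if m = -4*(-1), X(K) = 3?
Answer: -7105/3 ≈ -2368.3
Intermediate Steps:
m = 4
p(S, Y) = (-24 + S)/(-2 + Y) (p(S, Y) = (S - 2*4*3)/(Y - 2) = (S - 8*3)/(-2 + Y) = (S - 24)/(-2 + Y) = (-24 + S)/(-2 + Y))
49*(-43 + p(8, 5)) = 49*(-43 + (-24 + 8)/(-2 + 5)) = 49*(-43 - 16/3) = 49*(-145/3) = -7105/3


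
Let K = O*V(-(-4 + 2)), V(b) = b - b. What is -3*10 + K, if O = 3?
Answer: -30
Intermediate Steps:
V(b) = 0
K = 0 (K = 3*0 = 0)
-3*10 + K = -3*10 + 0 = -30 + 0 = -30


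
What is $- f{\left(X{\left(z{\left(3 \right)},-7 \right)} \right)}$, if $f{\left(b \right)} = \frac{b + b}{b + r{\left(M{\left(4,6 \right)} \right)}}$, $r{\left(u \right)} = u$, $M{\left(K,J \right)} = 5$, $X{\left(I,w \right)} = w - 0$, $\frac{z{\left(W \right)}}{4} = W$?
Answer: $-7$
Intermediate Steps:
$z{\left(W \right)} = 4 W$
$X{\left(I,w \right)} = w$ ($X{\left(I,w \right)} = w + 0 = w$)
$f{\left(b \right)} = \frac{2 b}{5 + b}$ ($f{\left(b \right)} = \frac{b + b}{b + 5} = \frac{2 b}{5 + b}$)
$- f{\left(X{\left(z{\left(3 \right)},-7 \right)} \right)} = - \frac{2 \left(-7\right)}{5 - 7} = - \frac{2 \left(-7\right)}{-2} = - \frac{2 \left(-7\right) \left(-1\right)}{2} = \left(-1\right) 7 = -7$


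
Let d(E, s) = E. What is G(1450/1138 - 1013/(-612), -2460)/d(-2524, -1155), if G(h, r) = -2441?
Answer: 2441/2524 ≈ 0.96712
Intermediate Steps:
G(1450/1138 - 1013/(-612), -2460)/d(-2524, -1155) = -2441/(-2524) = -2441*(-1/2524) = 2441/2524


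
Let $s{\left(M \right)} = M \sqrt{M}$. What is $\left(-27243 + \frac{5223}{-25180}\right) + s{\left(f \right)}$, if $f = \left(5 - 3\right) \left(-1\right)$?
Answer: $- \frac{685983963}{25180} - 2 i \sqrt{2} \approx -27243.0 - 2.8284 i$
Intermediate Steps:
$f = -2$ ($f = 2 \left(-1\right) = -2$)
$s{\left(M \right)} = M^{\frac{3}{2}}$
$\left(-27243 + \frac{5223}{-25180}\right) + s{\left(f \right)} = \left(-27243 + \frac{5223}{-25180}\right) + \left(-2\right)^{\frac{3}{2}} = \left(-27243 + 5223 \left(- \frac{1}{25180}\right)\right) - 2 i \sqrt{2} = \left(-27243 - \frac{5223}{25180}\right) - 2 i \sqrt{2} = - \frac{685983963}{25180} - 2 i \sqrt{2}$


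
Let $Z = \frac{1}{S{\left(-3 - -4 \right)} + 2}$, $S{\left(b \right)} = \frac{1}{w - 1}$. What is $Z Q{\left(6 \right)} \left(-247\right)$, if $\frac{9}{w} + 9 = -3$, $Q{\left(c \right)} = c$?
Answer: $- \frac{5187}{5} \approx -1037.4$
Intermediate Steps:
$w = - \frac{3}{4}$ ($w = \frac{9}{-9 - 3} = \frac{9}{-12} = 9 \left(- \frac{1}{12}\right) = - \frac{3}{4} \approx -0.75$)
$S{\left(b \right)} = - \frac{4}{7}$ ($S{\left(b \right)} = \frac{1}{- \frac{3}{4} - 1} = \frac{1}{- \frac{7}{4}} = - \frac{4}{7}$)
$Z = \frac{7}{10}$ ($Z = \frac{1}{- \frac{4}{7} + 2} = \frac{1}{\frac{10}{7}} = \frac{7}{10} \approx 0.7$)
$Z Q{\left(6 \right)} \left(-247\right) = \frac{7}{10} \cdot 6 \left(-247\right) = \frac{21}{5} \left(-247\right) = - \frac{5187}{5}$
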